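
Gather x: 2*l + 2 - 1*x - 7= 2*l - x - 5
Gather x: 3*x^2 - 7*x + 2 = 3*x^2 - 7*x + 2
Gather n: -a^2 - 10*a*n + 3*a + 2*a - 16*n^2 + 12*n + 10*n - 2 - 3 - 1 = -a^2 + 5*a - 16*n^2 + n*(22 - 10*a) - 6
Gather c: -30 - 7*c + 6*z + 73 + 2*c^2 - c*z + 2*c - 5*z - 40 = 2*c^2 + c*(-z - 5) + z + 3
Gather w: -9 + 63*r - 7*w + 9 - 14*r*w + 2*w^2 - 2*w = 63*r + 2*w^2 + w*(-14*r - 9)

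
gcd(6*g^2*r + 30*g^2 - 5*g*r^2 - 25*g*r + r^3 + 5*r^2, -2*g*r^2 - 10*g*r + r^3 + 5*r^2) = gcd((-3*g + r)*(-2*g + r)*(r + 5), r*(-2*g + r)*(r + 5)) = -2*g*r - 10*g + r^2 + 5*r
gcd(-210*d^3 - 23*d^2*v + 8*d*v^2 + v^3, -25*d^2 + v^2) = -5*d + v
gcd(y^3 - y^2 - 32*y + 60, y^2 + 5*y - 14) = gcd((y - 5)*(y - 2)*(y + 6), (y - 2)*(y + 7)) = y - 2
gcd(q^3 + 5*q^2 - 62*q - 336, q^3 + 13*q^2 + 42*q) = q^2 + 13*q + 42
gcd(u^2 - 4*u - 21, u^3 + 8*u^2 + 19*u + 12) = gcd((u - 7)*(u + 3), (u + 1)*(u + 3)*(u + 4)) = u + 3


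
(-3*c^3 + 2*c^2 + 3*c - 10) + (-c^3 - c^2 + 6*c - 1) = -4*c^3 + c^2 + 9*c - 11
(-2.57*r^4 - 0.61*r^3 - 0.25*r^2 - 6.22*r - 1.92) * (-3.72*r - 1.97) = 9.5604*r^5 + 7.3321*r^4 + 2.1317*r^3 + 23.6309*r^2 + 19.3958*r + 3.7824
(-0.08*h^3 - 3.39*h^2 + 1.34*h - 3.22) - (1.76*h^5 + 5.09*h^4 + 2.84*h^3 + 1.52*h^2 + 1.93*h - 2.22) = -1.76*h^5 - 5.09*h^4 - 2.92*h^3 - 4.91*h^2 - 0.59*h - 1.0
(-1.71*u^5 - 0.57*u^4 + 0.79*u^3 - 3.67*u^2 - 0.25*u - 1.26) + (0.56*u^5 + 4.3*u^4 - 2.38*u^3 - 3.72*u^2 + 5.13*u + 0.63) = -1.15*u^5 + 3.73*u^4 - 1.59*u^3 - 7.39*u^2 + 4.88*u - 0.63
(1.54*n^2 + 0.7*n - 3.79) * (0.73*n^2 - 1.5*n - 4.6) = 1.1242*n^4 - 1.799*n^3 - 10.9007*n^2 + 2.465*n + 17.434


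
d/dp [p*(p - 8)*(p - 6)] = 3*p^2 - 28*p + 48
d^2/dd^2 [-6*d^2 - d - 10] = -12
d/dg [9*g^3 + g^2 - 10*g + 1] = 27*g^2 + 2*g - 10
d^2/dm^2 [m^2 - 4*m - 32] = 2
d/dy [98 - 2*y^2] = -4*y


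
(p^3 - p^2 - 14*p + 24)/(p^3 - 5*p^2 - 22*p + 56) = (p - 3)/(p - 7)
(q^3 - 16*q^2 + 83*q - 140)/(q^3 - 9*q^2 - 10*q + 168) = (q^2 - 9*q + 20)/(q^2 - 2*q - 24)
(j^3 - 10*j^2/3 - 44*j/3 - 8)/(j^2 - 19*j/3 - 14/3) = (j^2 - 4*j - 12)/(j - 7)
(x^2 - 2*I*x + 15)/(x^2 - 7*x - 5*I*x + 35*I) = (x + 3*I)/(x - 7)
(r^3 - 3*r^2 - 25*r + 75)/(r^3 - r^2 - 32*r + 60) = (r^2 + 2*r - 15)/(r^2 + 4*r - 12)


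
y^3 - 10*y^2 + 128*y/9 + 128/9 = (y - 8)*(y - 8/3)*(y + 2/3)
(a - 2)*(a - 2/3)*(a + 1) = a^3 - 5*a^2/3 - 4*a/3 + 4/3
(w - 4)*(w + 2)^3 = w^4 + 2*w^3 - 12*w^2 - 40*w - 32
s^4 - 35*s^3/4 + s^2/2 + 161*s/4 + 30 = (s - 8)*(s - 3)*(s + 1)*(s + 5/4)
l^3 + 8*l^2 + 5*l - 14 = (l - 1)*(l + 2)*(l + 7)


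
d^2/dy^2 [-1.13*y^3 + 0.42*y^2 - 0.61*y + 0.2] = 0.84 - 6.78*y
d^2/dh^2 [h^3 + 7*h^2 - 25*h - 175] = 6*h + 14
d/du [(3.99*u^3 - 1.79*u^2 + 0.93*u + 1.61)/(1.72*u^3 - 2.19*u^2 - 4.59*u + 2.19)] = (-5.6593*u^4 - 39.8274*u^3 + 28.1595*u^2 - 0.788400000000001*u + 9.4266)/(2.9584*u^6 - 7.5336*u^5 - 10.9935*u^4 + 27.6378*u^3 + 11.4759*u^2 - 20.1042*u + 4.7961)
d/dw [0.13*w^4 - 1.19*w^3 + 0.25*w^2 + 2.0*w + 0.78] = 0.52*w^3 - 3.57*w^2 + 0.5*w + 2.0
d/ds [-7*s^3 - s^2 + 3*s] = -21*s^2 - 2*s + 3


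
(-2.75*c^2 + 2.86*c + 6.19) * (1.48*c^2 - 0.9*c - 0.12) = -4.07*c^4 + 6.7078*c^3 + 6.9172*c^2 - 5.9142*c - 0.7428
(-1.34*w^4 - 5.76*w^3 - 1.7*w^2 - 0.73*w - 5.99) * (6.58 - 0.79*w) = 1.0586*w^5 - 4.2668*w^4 - 36.5578*w^3 - 10.6093*w^2 - 0.0712999999999999*w - 39.4142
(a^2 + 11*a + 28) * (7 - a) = -a^3 - 4*a^2 + 49*a + 196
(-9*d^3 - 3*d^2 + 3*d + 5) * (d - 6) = -9*d^4 + 51*d^3 + 21*d^2 - 13*d - 30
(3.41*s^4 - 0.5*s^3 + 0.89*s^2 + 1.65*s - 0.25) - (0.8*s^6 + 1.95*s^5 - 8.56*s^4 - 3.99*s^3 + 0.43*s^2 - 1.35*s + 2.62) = -0.8*s^6 - 1.95*s^5 + 11.97*s^4 + 3.49*s^3 + 0.46*s^2 + 3.0*s - 2.87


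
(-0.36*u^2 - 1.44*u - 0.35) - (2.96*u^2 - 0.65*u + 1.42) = -3.32*u^2 - 0.79*u - 1.77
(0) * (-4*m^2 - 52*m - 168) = 0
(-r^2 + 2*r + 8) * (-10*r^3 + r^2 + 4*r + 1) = 10*r^5 - 21*r^4 - 82*r^3 + 15*r^2 + 34*r + 8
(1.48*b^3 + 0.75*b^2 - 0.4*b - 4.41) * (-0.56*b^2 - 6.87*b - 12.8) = -0.8288*b^5 - 10.5876*b^4 - 23.8725*b^3 - 4.3824*b^2 + 35.4167*b + 56.448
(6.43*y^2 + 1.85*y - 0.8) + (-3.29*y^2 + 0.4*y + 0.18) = 3.14*y^2 + 2.25*y - 0.62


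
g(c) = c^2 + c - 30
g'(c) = 2*c + 1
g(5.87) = 10.33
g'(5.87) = 12.74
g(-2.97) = -24.15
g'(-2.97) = -4.94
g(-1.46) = -29.33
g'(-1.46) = -1.92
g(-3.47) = -21.43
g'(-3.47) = -5.94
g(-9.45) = 49.85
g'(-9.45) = -17.90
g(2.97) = -18.21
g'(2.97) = 6.94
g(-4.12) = -17.15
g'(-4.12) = -7.24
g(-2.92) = -24.39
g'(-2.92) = -4.84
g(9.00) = 60.00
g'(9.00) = 19.00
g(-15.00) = 180.00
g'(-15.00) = -29.00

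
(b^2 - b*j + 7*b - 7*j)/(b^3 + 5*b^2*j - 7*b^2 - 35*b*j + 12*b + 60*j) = (b^2 - b*j + 7*b - 7*j)/(b^3 + 5*b^2*j - 7*b^2 - 35*b*j + 12*b + 60*j)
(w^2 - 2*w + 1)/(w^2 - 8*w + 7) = (w - 1)/(w - 7)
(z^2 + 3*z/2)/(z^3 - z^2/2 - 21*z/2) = (2*z + 3)/(2*z^2 - z - 21)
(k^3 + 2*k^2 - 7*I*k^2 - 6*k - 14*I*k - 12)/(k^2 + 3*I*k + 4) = (k^2 + k*(2 - 6*I) - 12*I)/(k + 4*I)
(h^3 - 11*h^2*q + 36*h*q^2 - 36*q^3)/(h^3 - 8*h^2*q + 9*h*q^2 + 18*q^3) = (h - 2*q)/(h + q)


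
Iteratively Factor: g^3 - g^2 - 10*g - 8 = (g + 1)*(g^2 - 2*g - 8) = (g - 4)*(g + 1)*(g + 2)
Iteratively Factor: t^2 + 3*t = (t)*(t + 3)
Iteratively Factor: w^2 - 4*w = (w - 4)*(w)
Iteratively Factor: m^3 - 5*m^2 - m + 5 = (m - 1)*(m^2 - 4*m - 5) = (m - 5)*(m - 1)*(m + 1)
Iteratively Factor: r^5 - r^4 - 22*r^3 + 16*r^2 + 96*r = (r - 3)*(r^4 + 2*r^3 - 16*r^2 - 32*r) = (r - 3)*(r + 4)*(r^3 - 2*r^2 - 8*r) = (r - 3)*(r + 2)*(r + 4)*(r^2 - 4*r) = r*(r - 3)*(r + 2)*(r + 4)*(r - 4)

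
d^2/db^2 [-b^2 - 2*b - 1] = -2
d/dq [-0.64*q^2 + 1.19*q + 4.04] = 1.19 - 1.28*q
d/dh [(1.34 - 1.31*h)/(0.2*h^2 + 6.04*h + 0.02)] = (0.262*h^2 - 0.536*h - 8.1198)/(0.04*h^4 + 2.416*h^3 + 36.4896*h^2 + 0.2416*h + 0.0004)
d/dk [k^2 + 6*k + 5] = 2*k + 6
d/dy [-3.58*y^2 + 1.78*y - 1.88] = 1.78 - 7.16*y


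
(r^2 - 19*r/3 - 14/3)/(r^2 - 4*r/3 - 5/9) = 3*(-3*r^2 + 19*r + 14)/(-9*r^2 + 12*r + 5)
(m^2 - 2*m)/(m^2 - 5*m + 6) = m/(m - 3)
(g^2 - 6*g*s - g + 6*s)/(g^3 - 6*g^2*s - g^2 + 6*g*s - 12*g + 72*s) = (g - 1)/(g^2 - g - 12)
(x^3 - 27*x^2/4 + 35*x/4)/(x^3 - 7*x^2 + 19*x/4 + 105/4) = x*(4*x - 7)/(4*x^2 - 8*x - 21)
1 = 1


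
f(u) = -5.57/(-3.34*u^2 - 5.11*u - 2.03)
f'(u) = -5.57*(6.68*u + 5.11)/(-3.34*u^2 - 5.11*u - 2.03)^2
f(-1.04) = 16.97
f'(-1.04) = 95.03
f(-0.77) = 73.69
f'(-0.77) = 32.76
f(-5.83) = 0.06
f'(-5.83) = 0.03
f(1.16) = 0.45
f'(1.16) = -0.46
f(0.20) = 1.75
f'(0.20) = -3.54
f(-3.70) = 0.19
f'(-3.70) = 0.13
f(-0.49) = 16.98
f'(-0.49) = -95.08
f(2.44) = 0.16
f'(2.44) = -0.10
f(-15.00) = 0.01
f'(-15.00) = 0.00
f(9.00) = 0.02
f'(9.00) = -0.00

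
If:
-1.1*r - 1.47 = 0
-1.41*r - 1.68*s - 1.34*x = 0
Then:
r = -1.34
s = 1.12159090909091 - 0.797619047619048*x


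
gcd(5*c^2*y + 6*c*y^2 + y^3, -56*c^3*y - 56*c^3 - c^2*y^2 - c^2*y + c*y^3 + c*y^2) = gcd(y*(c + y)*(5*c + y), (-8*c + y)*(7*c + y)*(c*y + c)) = 1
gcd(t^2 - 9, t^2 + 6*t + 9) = t + 3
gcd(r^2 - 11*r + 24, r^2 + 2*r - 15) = r - 3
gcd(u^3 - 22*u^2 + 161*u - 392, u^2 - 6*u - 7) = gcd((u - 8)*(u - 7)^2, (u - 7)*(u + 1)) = u - 7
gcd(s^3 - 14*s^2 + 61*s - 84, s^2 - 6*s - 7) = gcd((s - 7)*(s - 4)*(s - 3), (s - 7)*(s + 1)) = s - 7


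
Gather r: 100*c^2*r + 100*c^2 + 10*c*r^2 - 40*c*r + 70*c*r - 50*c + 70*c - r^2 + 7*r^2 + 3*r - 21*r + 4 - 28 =100*c^2 + 20*c + r^2*(10*c + 6) + r*(100*c^2 + 30*c - 18) - 24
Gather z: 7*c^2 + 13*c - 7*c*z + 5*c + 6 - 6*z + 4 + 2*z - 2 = 7*c^2 + 18*c + z*(-7*c - 4) + 8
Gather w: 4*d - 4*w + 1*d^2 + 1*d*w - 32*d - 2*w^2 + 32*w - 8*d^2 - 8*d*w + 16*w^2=-7*d^2 - 28*d + 14*w^2 + w*(28 - 7*d)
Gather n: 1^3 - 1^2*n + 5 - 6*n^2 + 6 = -6*n^2 - n + 12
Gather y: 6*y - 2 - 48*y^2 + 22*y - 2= -48*y^2 + 28*y - 4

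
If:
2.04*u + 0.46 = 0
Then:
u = -0.23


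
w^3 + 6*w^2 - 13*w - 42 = (w - 3)*(w + 2)*(w + 7)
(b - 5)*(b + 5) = b^2 - 25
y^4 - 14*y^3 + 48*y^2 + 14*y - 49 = (y - 7)^2*(y - 1)*(y + 1)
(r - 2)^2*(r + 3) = r^3 - r^2 - 8*r + 12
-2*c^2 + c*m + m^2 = (-c + m)*(2*c + m)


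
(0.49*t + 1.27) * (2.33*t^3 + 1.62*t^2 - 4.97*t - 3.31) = 1.1417*t^4 + 3.7529*t^3 - 0.377899999999999*t^2 - 7.9338*t - 4.2037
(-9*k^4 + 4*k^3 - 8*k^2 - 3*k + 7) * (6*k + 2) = -54*k^5 + 6*k^4 - 40*k^3 - 34*k^2 + 36*k + 14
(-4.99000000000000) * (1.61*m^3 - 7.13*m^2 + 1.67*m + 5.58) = -8.0339*m^3 + 35.5787*m^2 - 8.3333*m - 27.8442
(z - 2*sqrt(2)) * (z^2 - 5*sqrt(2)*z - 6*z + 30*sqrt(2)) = z^3 - 7*sqrt(2)*z^2 - 6*z^2 + 20*z + 42*sqrt(2)*z - 120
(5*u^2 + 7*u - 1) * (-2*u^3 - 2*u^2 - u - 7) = -10*u^5 - 24*u^4 - 17*u^3 - 40*u^2 - 48*u + 7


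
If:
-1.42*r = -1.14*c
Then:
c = 1.24561403508772*r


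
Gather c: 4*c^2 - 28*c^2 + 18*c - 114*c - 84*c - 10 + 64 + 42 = -24*c^2 - 180*c + 96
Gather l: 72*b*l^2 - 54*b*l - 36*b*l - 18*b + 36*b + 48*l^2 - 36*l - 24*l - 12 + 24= 18*b + l^2*(72*b + 48) + l*(-90*b - 60) + 12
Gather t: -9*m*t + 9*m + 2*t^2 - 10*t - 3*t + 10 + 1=9*m + 2*t^2 + t*(-9*m - 13) + 11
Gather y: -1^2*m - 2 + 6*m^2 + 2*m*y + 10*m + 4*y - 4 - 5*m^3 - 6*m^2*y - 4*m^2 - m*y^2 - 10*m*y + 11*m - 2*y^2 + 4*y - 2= -5*m^3 + 2*m^2 + 20*m + y^2*(-m - 2) + y*(-6*m^2 - 8*m + 8) - 8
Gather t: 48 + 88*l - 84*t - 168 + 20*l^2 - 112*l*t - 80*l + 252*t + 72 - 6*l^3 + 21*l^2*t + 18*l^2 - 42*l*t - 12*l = -6*l^3 + 38*l^2 - 4*l + t*(21*l^2 - 154*l + 168) - 48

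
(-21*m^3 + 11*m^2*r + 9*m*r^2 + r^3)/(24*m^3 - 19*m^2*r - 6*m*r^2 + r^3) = (7*m + r)/(-8*m + r)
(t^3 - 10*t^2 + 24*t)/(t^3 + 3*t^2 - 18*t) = (t^2 - 10*t + 24)/(t^2 + 3*t - 18)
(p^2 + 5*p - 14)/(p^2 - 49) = (p - 2)/(p - 7)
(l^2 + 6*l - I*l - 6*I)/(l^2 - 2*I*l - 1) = (l + 6)/(l - I)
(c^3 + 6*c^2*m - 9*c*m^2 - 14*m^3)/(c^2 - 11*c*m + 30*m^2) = (c^3 + 6*c^2*m - 9*c*m^2 - 14*m^3)/(c^2 - 11*c*m + 30*m^2)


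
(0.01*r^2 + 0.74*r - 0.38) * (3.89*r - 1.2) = 0.0389*r^3 + 2.8666*r^2 - 2.3662*r + 0.456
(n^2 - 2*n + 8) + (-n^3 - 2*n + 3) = -n^3 + n^2 - 4*n + 11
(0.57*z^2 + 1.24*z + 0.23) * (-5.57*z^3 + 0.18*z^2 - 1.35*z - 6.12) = -3.1749*z^5 - 6.8042*z^4 - 1.8274*z^3 - 5.121*z^2 - 7.8993*z - 1.4076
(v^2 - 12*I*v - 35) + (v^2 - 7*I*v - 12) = 2*v^2 - 19*I*v - 47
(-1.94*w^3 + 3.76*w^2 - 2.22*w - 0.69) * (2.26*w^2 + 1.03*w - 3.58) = -4.3844*w^5 + 6.4994*w^4 + 5.8008*w^3 - 17.3068*w^2 + 7.2369*w + 2.4702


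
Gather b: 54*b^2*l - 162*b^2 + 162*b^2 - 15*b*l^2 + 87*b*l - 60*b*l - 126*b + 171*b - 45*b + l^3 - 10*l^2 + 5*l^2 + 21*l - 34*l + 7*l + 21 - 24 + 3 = 54*b^2*l + b*(-15*l^2 + 27*l) + l^3 - 5*l^2 - 6*l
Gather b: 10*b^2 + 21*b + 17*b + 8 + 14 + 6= 10*b^2 + 38*b + 28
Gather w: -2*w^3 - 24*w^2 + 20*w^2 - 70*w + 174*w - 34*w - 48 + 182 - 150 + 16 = -2*w^3 - 4*w^2 + 70*w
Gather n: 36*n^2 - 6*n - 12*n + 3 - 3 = 36*n^2 - 18*n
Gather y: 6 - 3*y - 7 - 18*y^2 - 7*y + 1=-18*y^2 - 10*y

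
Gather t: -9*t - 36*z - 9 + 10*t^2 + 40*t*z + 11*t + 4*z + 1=10*t^2 + t*(40*z + 2) - 32*z - 8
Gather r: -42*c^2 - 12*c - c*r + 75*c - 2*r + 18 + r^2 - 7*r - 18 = -42*c^2 + 63*c + r^2 + r*(-c - 9)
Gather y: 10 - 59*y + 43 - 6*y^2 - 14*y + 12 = -6*y^2 - 73*y + 65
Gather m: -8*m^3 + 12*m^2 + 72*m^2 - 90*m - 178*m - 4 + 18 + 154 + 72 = -8*m^3 + 84*m^2 - 268*m + 240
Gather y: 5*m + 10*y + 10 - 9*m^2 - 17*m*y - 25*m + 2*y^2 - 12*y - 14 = -9*m^2 - 20*m + 2*y^2 + y*(-17*m - 2) - 4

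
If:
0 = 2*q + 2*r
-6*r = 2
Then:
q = 1/3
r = -1/3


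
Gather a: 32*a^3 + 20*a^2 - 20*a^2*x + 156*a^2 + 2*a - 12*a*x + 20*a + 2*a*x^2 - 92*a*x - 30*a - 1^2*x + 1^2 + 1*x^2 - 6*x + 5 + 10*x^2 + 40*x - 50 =32*a^3 + a^2*(176 - 20*x) + a*(2*x^2 - 104*x - 8) + 11*x^2 + 33*x - 44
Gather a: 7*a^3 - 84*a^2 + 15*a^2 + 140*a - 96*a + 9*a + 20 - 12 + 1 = 7*a^3 - 69*a^2 + 53*a + 9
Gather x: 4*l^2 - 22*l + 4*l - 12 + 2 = 4*l^2 - 18*l - 10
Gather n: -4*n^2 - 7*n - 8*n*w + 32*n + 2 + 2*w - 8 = -4*n^2 + n*(25 - 8*w) + 2*w - 6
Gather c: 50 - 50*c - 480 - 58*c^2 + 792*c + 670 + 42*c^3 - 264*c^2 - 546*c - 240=42*c^3 - 322*c^2 + 196*c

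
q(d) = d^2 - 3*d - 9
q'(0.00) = -3.00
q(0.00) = -9.00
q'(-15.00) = -33.00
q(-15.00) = 261.00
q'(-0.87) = -4.74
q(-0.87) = -5.63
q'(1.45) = -0.10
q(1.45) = -11.25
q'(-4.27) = -11.54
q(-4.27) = 22.04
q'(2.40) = 1.80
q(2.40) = -10.44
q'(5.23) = 7.46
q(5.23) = 2.66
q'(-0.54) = -4.08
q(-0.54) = -7.09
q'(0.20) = -2.60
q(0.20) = -9.56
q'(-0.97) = -4.94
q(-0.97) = -5.15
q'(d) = 2*d - 3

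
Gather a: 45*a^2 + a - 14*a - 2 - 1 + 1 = 45*a^2 - 13*a - 2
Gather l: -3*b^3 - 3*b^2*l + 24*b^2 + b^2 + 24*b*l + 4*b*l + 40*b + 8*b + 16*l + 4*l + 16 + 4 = -3*b^3 + 25*b^2 + 48*b + l*(-3*b^2 + 28*b + 20) + 20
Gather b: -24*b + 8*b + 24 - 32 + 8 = -16*b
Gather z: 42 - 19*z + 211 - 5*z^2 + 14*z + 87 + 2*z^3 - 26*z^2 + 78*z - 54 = 2*z^3 - 31*z^2 + 73*z + 286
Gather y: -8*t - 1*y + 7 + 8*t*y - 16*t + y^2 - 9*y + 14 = -24*t + y^2 + y*(8*t - 10) + 21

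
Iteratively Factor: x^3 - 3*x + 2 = (x - 1)*(x^2 + x - 2) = (x - 1)*(x + 2)*(x - 1)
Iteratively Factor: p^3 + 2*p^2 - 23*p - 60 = (p + 4)*(p^2 - 2*p - 15) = (p - 5)*(p + 4)*(p + 3)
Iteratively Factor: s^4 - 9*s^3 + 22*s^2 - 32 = (s - 2)*(s^3 - 7*s^2 + 8*s + 16) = (s - 4)*(s - 2)*(s^2 - 3*s - 4) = (s - 4)*(s - 2)*(s + 1)*(s - 4)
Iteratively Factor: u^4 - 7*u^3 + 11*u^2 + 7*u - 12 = (u - 4)*(u^3 - 3*u^2 - u + 3) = (u - 4)*(u - 3)*(u^2 - 1) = (u - 4)*(u - 3)*(u + 1)*(u - 1)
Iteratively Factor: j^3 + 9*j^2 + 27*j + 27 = (j + 3)*(j^2 + 6*j + 9) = (j + 3)^2*(j + 3)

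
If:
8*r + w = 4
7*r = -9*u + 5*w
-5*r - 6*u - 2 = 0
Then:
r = 46/79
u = -194/237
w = -52/79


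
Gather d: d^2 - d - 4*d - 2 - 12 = d^2 - 5*d - 14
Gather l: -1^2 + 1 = 0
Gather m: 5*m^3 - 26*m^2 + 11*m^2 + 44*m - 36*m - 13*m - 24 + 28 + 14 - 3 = 5*m^3 - 15*m^2 - 5*m + 15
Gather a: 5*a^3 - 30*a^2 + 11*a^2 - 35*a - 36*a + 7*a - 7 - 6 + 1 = 5*a^3 - 19*a^2 - 64*a - 12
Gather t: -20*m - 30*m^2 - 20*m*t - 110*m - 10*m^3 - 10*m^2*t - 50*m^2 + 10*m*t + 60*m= -10*m^3 - 80*m^2 - 70*m + t*(-10*m^2 - 10*m)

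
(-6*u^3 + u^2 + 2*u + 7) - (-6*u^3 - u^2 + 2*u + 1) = 2*u^2 + 6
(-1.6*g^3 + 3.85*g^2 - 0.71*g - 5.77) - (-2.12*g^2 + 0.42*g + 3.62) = -1.6*g^3 + 5.97*g^2 - 1.13*g - 9.39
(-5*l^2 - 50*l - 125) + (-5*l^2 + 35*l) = -10*l^2 - 15*l - 125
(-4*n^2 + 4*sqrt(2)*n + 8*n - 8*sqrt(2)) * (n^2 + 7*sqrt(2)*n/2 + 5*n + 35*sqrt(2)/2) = -4*n^4 - 10*sqrt(2)*n^3 - 12*n^3 - 30*sqrt(2)*n^2 + 68*n^2 + 84*n + 100*sqrt(2)*n - 280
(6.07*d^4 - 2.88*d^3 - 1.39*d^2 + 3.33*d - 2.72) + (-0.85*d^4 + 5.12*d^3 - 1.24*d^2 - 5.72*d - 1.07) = 5.22*d^4 + 2.24*d^3 - 2.63*d^2 - 2.39*d - 3.79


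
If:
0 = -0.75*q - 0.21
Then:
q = -0.28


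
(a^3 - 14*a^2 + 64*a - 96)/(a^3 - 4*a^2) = 1 - 10/a + 24/a^2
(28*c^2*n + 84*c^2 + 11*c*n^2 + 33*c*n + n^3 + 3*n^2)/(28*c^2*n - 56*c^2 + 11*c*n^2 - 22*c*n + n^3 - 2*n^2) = (n + 3)/(n - 2)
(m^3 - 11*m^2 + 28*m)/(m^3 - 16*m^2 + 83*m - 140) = m/(m - 5)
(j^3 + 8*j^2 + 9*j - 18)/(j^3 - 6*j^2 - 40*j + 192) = (j^2 + 2*j - 3)/(j^2 - 12*j + 32)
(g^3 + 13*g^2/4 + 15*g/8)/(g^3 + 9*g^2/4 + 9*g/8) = (2*g + 5)/(2*g + 3)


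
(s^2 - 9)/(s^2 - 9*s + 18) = (s + 3)/(s - 6)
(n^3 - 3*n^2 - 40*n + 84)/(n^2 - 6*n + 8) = (n^2 - n - 42)/(n - 4)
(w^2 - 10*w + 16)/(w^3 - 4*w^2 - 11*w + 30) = (w - 8)/(w^2 - 2*w - 15)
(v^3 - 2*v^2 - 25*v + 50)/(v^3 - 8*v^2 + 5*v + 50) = (v^2 + 3*v - 10)/(v^2 - 3*v - 10)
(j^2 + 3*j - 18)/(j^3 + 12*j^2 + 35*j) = (j^2 + 3*j - 18)/(j*(j^2 + 12*j + 35))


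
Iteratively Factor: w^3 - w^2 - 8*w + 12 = (w + 3)*(w^2 - 4*w + 4) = (w - 2)*(w + 3)*(w - 2)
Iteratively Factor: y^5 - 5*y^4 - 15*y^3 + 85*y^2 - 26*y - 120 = (y + 4)*(y^4 - 9*y^3 + 21*y^2 + y - 30) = (y - 5)*(y + 4)*(y^3 - 4*y^2 + y + 6) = (y - 5)*(y - 2)*(y + 4)*(y^2 - 2*y - 3) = (y - 5)*(y - 2)*(y + 1)*(y + 4)*(y - 3)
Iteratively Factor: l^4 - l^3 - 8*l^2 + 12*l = (l + 3)*(l^3 - 4*l^2 + 4*l) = l*(l + 3)*(l^2 - 4*l + 4) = l*(l - 2)*(l + 3)*(l - 2)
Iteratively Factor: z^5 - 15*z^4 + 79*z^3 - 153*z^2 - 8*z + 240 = (z - 5)*(z^4 - 10*z^3 + 29*z^2 - 8*z - 48) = (z - 5)*(z + 1)*(z^3 - 11*z^2 + 40*z - 48) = (z - 5)*(z - 3)*(z + 1)*(z^2 - 8*z + 16) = (z - 5)*(z - 4)*(z - 3)*(z + 1)*(z - 4)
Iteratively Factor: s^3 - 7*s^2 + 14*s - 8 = (s - 1)*(s^2 - 6*s + 8) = (s - 4)*(s - 1)*(s - 2)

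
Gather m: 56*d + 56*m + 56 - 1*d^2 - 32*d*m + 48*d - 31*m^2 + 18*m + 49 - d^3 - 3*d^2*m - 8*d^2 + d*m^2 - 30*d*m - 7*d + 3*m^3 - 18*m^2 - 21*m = -d^3 - 9*d^2 + 97*d + 3*m^3 + m^2*(d - 49) + m*(-3*d^2 - 62*d + 53) + 105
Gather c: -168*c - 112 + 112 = -168*c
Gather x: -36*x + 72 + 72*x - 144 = 36*x - 72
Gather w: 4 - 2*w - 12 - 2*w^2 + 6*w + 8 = -2*w^2 + 4*w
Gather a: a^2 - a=a^2 - a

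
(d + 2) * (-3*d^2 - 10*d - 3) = -3*d^3 - 16*d^2 - 23*d - 6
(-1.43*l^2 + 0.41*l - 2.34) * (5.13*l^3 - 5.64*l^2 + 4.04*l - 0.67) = -7.3359*l^5 + 10.1685*l^4 - 20.0938*l^3 + 15.8121*l^2 - 9.7283*l + 1.5678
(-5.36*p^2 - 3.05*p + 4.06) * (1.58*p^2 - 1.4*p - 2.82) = -8.4688*p^4 + 2.685*p^3 + 25.8*p^2 + 2.917*p - 11.4492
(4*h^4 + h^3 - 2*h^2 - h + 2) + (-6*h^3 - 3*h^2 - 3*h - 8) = 4*h^4 - 5*h^3 - 5*h^2 - 4*h - 6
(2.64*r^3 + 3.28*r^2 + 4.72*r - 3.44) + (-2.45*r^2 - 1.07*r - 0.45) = 2.64*r^3 + 0.83*r^2 + 3.65*r - 3.89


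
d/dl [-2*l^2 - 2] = -4*l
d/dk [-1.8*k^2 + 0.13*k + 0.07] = 0.13 - 3.6*k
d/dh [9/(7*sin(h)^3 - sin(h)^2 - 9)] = 9*(2 - 21*sin(h))*sin(h)*cos(h)/(-7*sin(h)^3 + sin(h)^2 + 9)^2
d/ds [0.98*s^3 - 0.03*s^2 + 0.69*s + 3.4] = 2.94*s^2 - 0.06*s + 0.69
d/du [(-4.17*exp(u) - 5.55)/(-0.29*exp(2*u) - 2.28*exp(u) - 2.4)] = (-(0.58*exp(u) + 2.28)*(4.17*exp(u) + 5.55) + 1.2093*exp(2*u) + 9.5076*exp(u) + 10.008)*exp(u)/(0.29*exp(2*u) + 2.28*exp(u) + 2.4)^2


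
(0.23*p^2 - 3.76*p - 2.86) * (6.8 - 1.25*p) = -0.2875*p^3 + 6.264*p^2 - 21.993*p - 19.448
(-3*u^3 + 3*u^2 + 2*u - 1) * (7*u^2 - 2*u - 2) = -21*u^5 + 27*u^4 + 14*u^3 - 17*u^2 - 2*u + 2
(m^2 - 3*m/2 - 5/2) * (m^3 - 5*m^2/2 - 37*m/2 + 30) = m^5 - 4*m^4 - 69*m^3/4 + 64*m^2 + 5*m/4 - 75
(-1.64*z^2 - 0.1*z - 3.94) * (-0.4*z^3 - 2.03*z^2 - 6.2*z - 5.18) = 0.656*z^5 + 3.3692*z^4 + 11.947*z^3 + 17.1134*z^2 + 24.946*z + 20.4092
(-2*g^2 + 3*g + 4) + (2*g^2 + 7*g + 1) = 10*g + 5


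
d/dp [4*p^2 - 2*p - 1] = 8*p - 2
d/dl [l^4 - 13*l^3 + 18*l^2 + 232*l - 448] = 4*l^3 - 39*l^2 + 36*l + 232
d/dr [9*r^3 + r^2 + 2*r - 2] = 27*r^2 + 2*r + 2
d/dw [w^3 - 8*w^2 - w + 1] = 3*w^2 - 16*w - 1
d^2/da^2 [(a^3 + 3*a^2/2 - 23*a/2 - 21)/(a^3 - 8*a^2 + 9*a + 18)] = (19*a^6 - 123*a^5 + 3*a^4 + 1711*a^3 - 4446*a^2 + 3348*a - 4752)/(a^9 - 24*a^8 + 219*a^7 - 890*a^6 + 1107*a^5 + 2484*a^4 - 6075*a^3 - 3402*a^2 + 8748*a + 5832)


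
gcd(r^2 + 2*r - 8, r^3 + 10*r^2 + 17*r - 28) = r + 4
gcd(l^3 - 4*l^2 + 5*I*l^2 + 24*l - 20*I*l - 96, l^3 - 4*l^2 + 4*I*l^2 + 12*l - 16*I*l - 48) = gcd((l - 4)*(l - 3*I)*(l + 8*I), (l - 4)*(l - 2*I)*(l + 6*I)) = l - 4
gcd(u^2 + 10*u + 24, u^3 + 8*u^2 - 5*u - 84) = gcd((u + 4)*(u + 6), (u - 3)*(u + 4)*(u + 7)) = u + 4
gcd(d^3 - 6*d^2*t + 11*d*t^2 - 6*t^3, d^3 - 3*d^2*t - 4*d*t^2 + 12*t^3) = d^2 - 5*d*t + 6*t^2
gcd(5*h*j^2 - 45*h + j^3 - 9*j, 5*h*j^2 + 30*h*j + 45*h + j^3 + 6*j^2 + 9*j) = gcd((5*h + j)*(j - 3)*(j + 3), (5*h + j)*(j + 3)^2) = 5*h*j + 15*h + j^2 + 3*j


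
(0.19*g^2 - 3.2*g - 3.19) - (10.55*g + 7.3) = 0.19*g^2 - 13.75*g - 10.49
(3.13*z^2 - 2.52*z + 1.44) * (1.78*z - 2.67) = 5.5714*z^3 - 12.8427*z^2 + 9.2916*z - 3.8448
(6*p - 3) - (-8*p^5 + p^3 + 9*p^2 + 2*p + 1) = 8*p^5 - p^3 - 9*p^2 + 4*p - 4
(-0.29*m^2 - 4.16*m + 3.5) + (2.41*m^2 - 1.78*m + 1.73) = 2.12*m^2 - 5.94*m + 5.23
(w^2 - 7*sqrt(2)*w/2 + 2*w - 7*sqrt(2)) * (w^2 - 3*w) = w^4 - 7*sqrt(2)*w^3/2 - w^3 - 6*w^2 + 7*sqrt(2)*w^2/2 + 21*sqrt(2)*w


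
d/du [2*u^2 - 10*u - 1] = 4*u - 10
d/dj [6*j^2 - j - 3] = 12*j - 1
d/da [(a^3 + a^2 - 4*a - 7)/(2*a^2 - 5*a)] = (2*a^4 - 10*a^3 + 3*a^2 + 28*a - 35)/(a^2*(4*a^2 - 20*a + 25))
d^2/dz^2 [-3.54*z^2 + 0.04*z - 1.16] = -7.08000000000000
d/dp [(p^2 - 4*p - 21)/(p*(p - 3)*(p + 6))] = (-p^4 + 8*p^3 + 57*p^2 + 126*p - 378)/(p^2*(p^4 + 6*p^3 - 27*p^2 - 108*p + 324))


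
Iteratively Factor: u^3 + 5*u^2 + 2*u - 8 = (u - 1)*(u^2 + 6*u + 8) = (u - 1)*(u + 4)*(u + 2)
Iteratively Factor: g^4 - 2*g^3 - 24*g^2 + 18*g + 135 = (g + 3)*(g^3 - 5*g^2 - 9*g + 45) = (g - 3)*(g + 3)*(g^2 - 2*g - 15) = (g - 5)*(g - 3)*(g + 3)*(g + 3)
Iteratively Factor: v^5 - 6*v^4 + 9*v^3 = (v)*(v^4 - 6*v^3 + 9*v^2) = v*(v - 3)*(v^3 - 3*v^2) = v*(v - 3)^2*(v^2) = v^2*(v - 3)^2*(v)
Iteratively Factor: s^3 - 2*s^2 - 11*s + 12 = (s - 4)*(s^2 + 2*s - 3) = (s - 4)*(s + 3)*(s - 1)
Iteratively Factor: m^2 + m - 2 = (m + 2)*(m - 1)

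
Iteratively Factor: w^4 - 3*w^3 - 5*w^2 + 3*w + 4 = (w - 1)*(w^3 - 2*w^2 - 7*w - 4) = (w - 4)*(w - 1)*(w^2 + 2*w + 1) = (w - 4)*(w - 1)*(w + 1)*(w + 1)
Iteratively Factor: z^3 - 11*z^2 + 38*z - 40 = (z - 2)*(z^2 - 9*z + 20) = (z - 4)*(z - 2)*(z - 5)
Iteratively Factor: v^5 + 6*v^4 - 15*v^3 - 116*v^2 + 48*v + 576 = (v + 4)*(v^4 + 2*v^3 - 23*v^2 - 24*v + 144) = (v - 3)*(v + 4)*(v^3 + 5*v^2 - 8*v - 48) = (v - 3)*(v + 4)^2*(v^2 + v - 12) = (v - 3)^2*(v + 4)^2*(v + 4)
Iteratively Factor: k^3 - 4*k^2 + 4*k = (k - 2)*(k^2 - 2*k) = k*(k - 2)*(k - 2)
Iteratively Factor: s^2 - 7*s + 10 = (s - 5)*(s - 2)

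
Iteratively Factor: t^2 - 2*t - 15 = (t + 3)*(t - 5)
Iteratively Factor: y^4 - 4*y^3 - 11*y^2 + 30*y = (y)*(y^3 - 4*y^2 - 11*y + 30) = y*(y - 5)*(y^2 + y - 6) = y*(y - 5)*(y + 3)*(y - 2)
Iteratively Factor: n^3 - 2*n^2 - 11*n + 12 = (n + 3)*(n^2 - 5*n + 4) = (n - 4)*(n + 3)*(n - 1)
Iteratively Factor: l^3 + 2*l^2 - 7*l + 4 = (l + 4)*(l^2 - 2*l + 1) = (l - 1)*(l + 4)*(l - 1)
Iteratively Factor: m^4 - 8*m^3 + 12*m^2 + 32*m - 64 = (m - 4)*(m^3 - 4*m^2 - 4*m + 16) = (m - 4)^2*(m^2 - 4) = (m - 4)^2*(m - 2)*(m + 2)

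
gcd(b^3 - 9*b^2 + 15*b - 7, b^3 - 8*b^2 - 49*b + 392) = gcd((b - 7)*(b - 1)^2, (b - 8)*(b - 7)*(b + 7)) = b - 7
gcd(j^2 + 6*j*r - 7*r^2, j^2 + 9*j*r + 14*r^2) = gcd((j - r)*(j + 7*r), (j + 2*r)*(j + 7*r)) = j + 7*r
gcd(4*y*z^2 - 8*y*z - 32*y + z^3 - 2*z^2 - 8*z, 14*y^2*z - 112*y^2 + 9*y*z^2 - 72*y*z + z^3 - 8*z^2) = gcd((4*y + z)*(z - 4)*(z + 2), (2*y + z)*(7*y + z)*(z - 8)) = 1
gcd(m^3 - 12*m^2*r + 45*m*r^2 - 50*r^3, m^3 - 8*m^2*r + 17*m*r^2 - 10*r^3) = m^2 - 7*m*r + 10*r^2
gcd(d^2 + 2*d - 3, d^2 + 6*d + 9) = d + 3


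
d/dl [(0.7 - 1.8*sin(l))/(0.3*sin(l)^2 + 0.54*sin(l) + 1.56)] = (0.54*sin(l)^2 - 0.42*sin(l) - 3.186)*cos(l)/(0.09*sin(l)^4 + 0.324*sin(l)^3 + 1.2276*sin(l)^2 + 1.6848*sin(l) + 2.4336)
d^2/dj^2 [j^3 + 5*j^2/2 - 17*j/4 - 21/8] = 6*j + 5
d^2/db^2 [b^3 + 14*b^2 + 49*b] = 6*b + 28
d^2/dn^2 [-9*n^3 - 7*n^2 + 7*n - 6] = -54*n - 14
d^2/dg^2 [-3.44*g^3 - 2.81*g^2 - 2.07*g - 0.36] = -20.64*g - 5.62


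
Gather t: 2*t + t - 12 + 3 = 3*t - 9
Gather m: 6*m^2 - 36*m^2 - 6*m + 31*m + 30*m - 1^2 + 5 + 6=-30*m^2 + 55*m + 10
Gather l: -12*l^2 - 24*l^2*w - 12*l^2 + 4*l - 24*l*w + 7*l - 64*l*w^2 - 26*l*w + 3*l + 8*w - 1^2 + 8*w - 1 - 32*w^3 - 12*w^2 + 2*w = l^2*(-24*w - 24) + l*(-64*w^2 - 50*w + 14) - 32*w^3 - 12*w^2 + 18*w - 2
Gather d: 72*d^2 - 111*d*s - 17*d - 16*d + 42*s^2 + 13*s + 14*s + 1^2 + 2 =72*d^2 + d*(-111*s - 33) + 42*s^2 + 27*s + 3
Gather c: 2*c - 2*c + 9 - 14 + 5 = 0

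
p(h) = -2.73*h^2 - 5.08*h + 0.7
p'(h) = -5.46*h - 5.08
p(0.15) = -0.12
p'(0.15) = -5.90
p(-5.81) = -61.94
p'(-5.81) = 26.64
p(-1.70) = 1.45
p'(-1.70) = 4.20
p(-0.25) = 1.80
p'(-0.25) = -3.72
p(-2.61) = -4.64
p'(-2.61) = 9.17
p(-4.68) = -35.32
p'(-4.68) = 20.47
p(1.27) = -10.15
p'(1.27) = -12.01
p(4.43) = -75.38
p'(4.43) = -29.27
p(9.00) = -266.15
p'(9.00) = -54.22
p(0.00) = 0.70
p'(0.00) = -5.08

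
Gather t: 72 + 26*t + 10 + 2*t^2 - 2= 2*t^2 + 26*t + 80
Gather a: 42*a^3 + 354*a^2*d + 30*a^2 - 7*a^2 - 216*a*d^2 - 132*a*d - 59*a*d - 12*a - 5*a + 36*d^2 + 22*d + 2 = 42*a^3 + a^2*(354*d + 23) + a*(-216*d^2 - 191*d - 17) + 36*d^2 + 22*d + 2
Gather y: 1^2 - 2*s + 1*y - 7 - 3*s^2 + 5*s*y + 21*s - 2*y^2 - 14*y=-3*s^2 + 19*s - 2*y^2 + y*(5*s - 13) - 6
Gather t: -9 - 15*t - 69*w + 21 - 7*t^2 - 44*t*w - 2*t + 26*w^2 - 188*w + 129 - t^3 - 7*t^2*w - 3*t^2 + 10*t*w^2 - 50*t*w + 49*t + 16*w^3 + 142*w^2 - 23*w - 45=-t^3 + t^2*(-7*w - 10) + t*(10*w^2 - 94*w + 32) + 16*w^3 + 168*w^2 - 280*w + 96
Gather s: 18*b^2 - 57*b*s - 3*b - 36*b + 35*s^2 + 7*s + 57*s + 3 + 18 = 18*b^2 - 39*b + 35*s^2 + s*(64 - 57*b) + 21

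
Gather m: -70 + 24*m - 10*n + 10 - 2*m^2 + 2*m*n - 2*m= -2*m^2 + m*(2*n + 22) - 10*n - 60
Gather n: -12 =-12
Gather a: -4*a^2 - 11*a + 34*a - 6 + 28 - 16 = -4*a^2 + 23*a + 6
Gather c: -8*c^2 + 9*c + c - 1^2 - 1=-8*c^2 + 10*c - 2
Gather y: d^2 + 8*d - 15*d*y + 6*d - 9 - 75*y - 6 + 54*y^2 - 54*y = d^2 + 14*d + 54*y^2 + y*(-15*d - 129) - 15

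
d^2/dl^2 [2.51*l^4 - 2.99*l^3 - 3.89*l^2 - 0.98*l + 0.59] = 30.12*l^2 - 17.94*l - 7.78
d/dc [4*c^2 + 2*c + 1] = 8*c + 2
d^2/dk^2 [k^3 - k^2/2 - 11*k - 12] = 6*k - 1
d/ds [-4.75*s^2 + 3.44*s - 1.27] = 3.44 - 9.5*s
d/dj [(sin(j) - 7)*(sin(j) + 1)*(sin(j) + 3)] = (3*sin(j)^2 - 6*sin(j) - 25)*cos(j)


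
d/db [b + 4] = 1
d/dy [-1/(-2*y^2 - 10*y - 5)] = 2*(-2*y - 5)/(2*y^2 + 10*y + 5)^2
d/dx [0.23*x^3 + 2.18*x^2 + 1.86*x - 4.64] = 0.69*x^2 + 4.36*x + 1.86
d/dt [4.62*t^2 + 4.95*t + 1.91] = 9.24*t + 4.95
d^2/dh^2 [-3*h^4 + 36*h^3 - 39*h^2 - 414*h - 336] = -36*h^2 + 216*h - 78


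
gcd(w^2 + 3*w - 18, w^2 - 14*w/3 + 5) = w - 3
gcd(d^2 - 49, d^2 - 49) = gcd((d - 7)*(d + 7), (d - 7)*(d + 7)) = d^2 - 49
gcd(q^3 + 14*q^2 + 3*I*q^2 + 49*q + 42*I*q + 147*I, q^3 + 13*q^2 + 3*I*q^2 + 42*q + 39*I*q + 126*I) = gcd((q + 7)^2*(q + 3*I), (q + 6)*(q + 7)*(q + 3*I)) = q^2 + q*(7 + 3*I) + 21*I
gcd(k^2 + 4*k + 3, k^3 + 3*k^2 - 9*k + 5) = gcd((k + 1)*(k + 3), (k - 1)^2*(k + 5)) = 1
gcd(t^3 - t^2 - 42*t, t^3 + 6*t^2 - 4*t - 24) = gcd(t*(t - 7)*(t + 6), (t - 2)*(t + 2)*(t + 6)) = t + 6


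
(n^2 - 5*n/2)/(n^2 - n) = (n - 5/2)/(n - 1)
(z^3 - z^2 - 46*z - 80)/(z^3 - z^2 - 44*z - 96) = (z^2 + 7*z + 10)/(z^2 + 7*z + 12)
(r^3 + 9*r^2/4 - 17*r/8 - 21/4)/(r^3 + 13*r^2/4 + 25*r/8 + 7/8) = (2*r^2 + r - 6)/(2*r^2 + 3*r + 1)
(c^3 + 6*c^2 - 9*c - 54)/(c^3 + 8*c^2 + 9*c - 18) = (c - 3)/(c - 1)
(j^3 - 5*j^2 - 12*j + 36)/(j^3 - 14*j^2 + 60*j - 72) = (j + 3)/(j - 6)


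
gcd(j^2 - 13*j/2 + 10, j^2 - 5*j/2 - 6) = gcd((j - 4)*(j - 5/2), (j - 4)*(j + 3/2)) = j - 4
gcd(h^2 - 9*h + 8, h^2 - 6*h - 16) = h - 8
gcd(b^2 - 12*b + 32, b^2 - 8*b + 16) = b - 4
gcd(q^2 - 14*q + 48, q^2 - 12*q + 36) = q - 6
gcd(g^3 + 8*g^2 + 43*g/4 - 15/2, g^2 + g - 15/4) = g + 5/2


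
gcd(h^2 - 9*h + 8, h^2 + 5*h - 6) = h - 1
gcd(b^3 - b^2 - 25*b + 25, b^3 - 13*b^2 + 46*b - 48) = 1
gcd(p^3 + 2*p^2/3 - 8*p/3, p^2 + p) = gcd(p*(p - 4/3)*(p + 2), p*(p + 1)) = p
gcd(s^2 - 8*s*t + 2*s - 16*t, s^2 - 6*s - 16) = s + 2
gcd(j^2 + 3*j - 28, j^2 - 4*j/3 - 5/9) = 1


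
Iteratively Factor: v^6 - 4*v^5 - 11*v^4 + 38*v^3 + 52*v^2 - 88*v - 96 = (v - 4)*(v^5 - 11*v^3 - 6*v^2 + 28*v + 24) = (v - 4)*(v + 2)*(v^4 - 2*v^3 - 7*v^2 + 8*v + 12) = (v - 4)*(v + 1)*(v + 2)*(v^3 - 3*v^2 - 4*v + 12) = (v - 4)*(v - 3)*(v + 1)*(v + 2)*(v^2 - 4) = (v - 4)*(v - 3)*(v + 1)*(v + 2)^2*(v - 2)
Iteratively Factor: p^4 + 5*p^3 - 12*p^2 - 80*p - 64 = (p + 1)*(p^3 + 4*p^2 - 16*p - 64) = (p + 1)*(p + 4)*(p^2 - 16) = (p - 4)*(p + 1)*(p + 4)*(p + 4)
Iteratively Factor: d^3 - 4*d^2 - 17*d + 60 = (d - 5)*(d^2 + d - 12) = (d - 5)*(d - 3)*(d + 4)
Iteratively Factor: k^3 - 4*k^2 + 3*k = (k - 1)*(k^2 - 3*k) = k*(k - 1)*(k - 3)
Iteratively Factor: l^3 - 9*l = (l)*(l^2 - 9) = l*(l + 3)*(l - 3)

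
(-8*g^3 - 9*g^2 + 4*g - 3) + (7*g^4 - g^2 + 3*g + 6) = 7*g^4 - 8*g^3 - 10*g^2 + 7*g + 3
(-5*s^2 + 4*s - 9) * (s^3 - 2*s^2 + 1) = -5*s^5 + 14*s^4 - 17*s^3 + 13*s^2 + 4*s - 9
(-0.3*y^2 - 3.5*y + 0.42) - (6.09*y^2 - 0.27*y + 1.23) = -6.39*y^2 - 3.23*y - 0.81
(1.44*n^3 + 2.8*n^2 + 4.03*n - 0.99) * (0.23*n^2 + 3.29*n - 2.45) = 0.3312*n^5 + 5.3816*n^4 + 6.6109*n^3 + 6.171*n^2 - 13.1306*n + 2.4255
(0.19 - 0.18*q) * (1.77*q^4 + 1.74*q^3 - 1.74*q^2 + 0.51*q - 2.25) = -0.3186*q^5 + 0.0231*q^4 + 0.6438*q^3 - 0.4224*q^2 + 0.5019*q - 0.4275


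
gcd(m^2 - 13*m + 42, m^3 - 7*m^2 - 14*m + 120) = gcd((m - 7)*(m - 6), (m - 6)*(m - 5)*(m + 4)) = m - 6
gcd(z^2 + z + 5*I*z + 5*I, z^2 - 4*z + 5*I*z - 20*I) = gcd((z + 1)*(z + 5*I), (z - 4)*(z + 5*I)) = z + 5*I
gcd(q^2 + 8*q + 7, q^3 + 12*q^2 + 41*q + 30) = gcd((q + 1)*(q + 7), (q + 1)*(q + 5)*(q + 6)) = q + 1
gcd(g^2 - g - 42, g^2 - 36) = g + 6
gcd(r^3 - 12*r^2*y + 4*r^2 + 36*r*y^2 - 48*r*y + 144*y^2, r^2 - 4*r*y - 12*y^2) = -r + 6*y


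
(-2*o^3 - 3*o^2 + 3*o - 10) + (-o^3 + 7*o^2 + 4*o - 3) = -3*o^3 + 4*o^2 + 7*o - 13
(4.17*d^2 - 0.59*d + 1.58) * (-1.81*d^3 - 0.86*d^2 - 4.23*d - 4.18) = -7.5477*d^5 - 2.5183*d^4 - 19.9915*d^3 - 16.2937*d^2 - 4.2172*d - 6.6044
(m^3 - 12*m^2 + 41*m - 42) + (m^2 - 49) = m^3 - 11*m^2 + 41*m - 91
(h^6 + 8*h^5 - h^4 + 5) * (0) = 0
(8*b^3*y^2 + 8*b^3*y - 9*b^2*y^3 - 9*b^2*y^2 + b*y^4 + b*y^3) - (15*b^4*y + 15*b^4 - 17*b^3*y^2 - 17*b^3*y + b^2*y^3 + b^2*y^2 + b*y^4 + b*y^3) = -15*b^4*y - 15*b^4 + 25*b^3*y^2 + 25*b^3*y - 10*b^2*y^3 - 10*b^2*y^2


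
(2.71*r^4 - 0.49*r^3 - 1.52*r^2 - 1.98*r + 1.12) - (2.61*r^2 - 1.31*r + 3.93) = 2.71*r^4 - 0.49*r^3 - 4.13*r^2 - 0.67*r - 2.81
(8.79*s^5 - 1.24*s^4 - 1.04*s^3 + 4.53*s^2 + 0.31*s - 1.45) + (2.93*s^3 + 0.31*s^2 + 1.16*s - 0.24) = 8.79*s^5 - 1.24*s^4 + 1.89*s^3 + 4.84*s^2 + 1.47*s - 1.69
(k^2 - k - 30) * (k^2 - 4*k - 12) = k^4 - 5*k^3 - 38*k^2 + 132*k + 360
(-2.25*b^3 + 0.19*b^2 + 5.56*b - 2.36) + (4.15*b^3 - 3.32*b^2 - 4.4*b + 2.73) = 1.9*b^3 - 3.13*b^2 + 1.16*b + 0.37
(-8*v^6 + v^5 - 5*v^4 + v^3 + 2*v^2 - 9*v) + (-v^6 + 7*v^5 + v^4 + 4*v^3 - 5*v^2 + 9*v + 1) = -9*v^6 + 8*v^5 - 4*v^4 + 5*v^3 - 3*v^2 + 1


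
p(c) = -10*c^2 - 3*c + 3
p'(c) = -20*c - 3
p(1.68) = -30.26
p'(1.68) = -36.60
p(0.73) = -4.52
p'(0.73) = -17.60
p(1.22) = -15.54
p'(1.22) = -27.40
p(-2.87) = -70.76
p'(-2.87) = 54.40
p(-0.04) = 3.10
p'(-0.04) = -2.20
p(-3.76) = -127.10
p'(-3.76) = 72.20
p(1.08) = -11.90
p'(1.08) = -24.60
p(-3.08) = -82.62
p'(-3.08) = 58.60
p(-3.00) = -78.00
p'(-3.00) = 57.00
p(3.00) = -96.00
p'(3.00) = -63.00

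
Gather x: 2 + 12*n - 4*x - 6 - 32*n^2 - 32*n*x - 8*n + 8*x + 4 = -32*n^2 + 4*n + x*(4 - 32*n)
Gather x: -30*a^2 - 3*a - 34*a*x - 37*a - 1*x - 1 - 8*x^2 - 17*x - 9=-30*a^2 - 40*a - 8*x^2 + x*(-34*a - 18) - 10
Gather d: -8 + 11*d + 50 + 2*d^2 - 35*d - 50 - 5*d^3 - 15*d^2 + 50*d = -5*d^3 - 13*d^2 + 26*d - 8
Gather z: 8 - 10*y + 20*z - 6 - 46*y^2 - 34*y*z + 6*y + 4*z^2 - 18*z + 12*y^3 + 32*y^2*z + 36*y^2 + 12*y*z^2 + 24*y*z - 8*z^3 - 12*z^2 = 12*y^3 - 10*y^2 - 4*y - 8*z^3 + z^2*(12*y - 8) + z*(32*y^2 - 10*y + 2) + 2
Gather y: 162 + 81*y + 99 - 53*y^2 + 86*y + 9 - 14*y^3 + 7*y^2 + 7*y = -14*y^3 - 46*y^2 + 174*y + 270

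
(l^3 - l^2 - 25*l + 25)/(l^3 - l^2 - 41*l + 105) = (l^2 + 4*l - 5)/(l^2 + 4*l - 21)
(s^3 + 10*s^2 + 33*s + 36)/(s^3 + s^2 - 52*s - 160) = (s^2 + 6*s + 9)/(s^2 - 3*s - 40)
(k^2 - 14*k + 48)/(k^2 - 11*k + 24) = (k - 6)/(k - 3)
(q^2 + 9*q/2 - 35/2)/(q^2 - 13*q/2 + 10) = (q + 7)/(q - 4)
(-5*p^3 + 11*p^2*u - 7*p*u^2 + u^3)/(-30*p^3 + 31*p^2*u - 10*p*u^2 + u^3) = (p^2 - 2*p*u + u^2)/(6*p^2 - 5*p*u + u^2)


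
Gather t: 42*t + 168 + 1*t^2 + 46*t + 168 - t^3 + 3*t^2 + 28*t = -t^3 + 4*t^2 + 116*t + 336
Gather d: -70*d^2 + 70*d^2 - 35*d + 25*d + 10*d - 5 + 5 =0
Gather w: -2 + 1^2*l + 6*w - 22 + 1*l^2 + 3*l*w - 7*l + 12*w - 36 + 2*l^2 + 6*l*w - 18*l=3*l^2 - 24*l + w*(9*l + 18) - 60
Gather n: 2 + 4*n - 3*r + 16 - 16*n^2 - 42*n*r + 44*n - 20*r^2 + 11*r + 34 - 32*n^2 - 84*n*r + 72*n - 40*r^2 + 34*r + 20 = -48*n^2 + n*(120 - 126*r) - 60*r^2 + 42*r + 72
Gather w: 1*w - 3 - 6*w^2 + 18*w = -6*w^2 + 19*w - 3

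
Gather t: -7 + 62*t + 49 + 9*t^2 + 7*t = 9*t^2 + 69*t + 42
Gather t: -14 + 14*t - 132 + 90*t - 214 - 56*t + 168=48*t - 192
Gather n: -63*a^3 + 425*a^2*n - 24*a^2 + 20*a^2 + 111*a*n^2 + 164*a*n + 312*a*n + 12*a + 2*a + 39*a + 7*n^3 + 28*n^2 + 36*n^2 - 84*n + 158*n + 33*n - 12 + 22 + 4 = -63*a^3 - 4*a^2 + 53*a + 7*n^3 + n^2*(111*a + 64) + n*(425*a^2 + 476*a + 107) + 14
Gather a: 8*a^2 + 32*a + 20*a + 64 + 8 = 8*a^2 + 52*a + 72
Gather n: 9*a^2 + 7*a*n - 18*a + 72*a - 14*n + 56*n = 9*a^2 + 54*a + n*(7*a + 42)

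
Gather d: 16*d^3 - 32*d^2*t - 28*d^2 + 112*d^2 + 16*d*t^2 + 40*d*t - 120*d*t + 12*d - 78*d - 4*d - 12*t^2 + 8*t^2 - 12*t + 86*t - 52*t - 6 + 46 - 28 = 16*d^3 + d^2*(84 - 32*t) + d*(16*t^2 - 80*t - 70) - 4*t^2 + 22*t + 12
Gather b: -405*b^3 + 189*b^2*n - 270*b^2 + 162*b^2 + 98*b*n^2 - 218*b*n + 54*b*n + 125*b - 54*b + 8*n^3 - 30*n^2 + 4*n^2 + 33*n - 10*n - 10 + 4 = -405*b^3 + b^2*(189*n - 108) + b*(98*n^2 - 164*n + 71) + 8*n^3 - 26*n^2 + 23*n - 6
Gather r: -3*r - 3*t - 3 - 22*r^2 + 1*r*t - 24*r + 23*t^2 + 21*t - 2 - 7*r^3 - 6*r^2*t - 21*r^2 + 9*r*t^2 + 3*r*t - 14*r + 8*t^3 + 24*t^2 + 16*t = -7*r^3 + r^2*(-6*t - 43) + r*(9*t^2 + 4*t - 41) + 8*t^3 + 47*t^2 + 34*t - 5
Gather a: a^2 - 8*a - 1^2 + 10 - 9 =a^2 - 8*a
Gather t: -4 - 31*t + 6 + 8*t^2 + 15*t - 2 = 8*t^2 - 16*t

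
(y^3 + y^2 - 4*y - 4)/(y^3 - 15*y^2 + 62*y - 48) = (y^3 + y^2 - 4*y - 4)/(y^3 - 15*y^2 + 62*y - 48)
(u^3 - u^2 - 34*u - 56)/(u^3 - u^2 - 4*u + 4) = (u^2 - 3*u - 28)/(u^2 - 3*u + 2)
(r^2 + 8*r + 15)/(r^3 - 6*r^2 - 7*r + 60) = (r + 5)/(r^2 - 9*r + 20)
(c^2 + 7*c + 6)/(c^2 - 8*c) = (c^2 + 7*c + 6)/(c*(c - 8))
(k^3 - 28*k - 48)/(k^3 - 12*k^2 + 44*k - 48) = (k^2 + 6*k + 8)/(k^2 - 6*k + 8)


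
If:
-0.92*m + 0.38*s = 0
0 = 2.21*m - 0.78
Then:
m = 0.35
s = 0.85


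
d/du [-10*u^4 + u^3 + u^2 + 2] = u*(-40*u^2 + 3*u + 2)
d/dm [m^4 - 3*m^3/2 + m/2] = 4*m^3 - 9*m^2/2 + 1/2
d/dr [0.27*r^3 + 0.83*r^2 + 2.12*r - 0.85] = 0.81*r^2 + 1.66*r + 2.12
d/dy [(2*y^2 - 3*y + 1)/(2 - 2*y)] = -1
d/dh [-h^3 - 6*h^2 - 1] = 3*h*(-h - 4)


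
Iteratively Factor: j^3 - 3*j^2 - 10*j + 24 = (j - 2)*(j^2 - j - 12) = (j - 2)*(j + 3)*(j - 4)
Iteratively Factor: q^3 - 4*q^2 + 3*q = (q)*(q^2 - 4*q + 3) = q*(q - 3)*(q - 1)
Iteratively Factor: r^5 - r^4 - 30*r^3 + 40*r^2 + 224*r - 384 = (r - 2)*(r^4 + r^3 - 28*r^2 - 16*r + 192) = (r - 3)*(r - 2)*(r^3 + 4*r^2 - 16*r - 64) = (r - 3)*(r - 2)*(r + 4)*(r^2 - 16) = (r - 4)*(r - 3)*(r - 2)*(r + 4)*(r + 4)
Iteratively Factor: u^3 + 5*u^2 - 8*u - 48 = (u + 4)*(u^2 + u - 12) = (u - 3)*(u + 4)*(u + 4)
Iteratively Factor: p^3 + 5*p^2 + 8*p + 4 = (p + 1)*(p^2 + 4*p + 4) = (p + 1)*(p + 2)*(p + 2)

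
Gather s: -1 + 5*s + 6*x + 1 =5*s + 6*x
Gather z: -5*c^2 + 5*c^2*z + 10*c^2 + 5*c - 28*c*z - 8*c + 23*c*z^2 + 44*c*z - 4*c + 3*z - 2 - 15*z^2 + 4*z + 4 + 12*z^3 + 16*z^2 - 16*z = 5*c^2 - 7*c + 12*z^3 + z^2*(23*c + 1) + z*(5*c^2 + 16*c - 9) + 2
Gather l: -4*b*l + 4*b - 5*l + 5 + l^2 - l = 4*b + l^2 + l*(-4*b - 6) + 5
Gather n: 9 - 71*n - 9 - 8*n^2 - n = -8*n^2 - 72*n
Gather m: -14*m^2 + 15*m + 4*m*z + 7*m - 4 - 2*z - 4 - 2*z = -14*m^2 + m*(4*z + 22) - 4*z - 8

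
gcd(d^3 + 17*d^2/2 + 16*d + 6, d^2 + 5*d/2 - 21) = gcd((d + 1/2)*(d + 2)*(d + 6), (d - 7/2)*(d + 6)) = d + 6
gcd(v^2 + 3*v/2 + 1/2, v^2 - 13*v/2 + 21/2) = 1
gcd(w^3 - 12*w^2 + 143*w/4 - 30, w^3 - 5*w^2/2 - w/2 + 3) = w - 3/2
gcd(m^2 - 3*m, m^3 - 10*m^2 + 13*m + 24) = m - 3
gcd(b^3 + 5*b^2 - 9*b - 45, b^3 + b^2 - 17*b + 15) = b^2 + 2*b - 15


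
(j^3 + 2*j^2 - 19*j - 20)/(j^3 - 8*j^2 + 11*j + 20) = (j + 5)/(j - 5)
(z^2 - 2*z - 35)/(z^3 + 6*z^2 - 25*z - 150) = (z - 7)/(z^2 + z - 30)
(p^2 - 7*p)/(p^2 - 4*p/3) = 3*(p - 7)/(3*p - 4)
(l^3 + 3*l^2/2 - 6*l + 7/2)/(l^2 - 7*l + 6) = (2*l^2 + 5*l - 7)/(2*(l - 6))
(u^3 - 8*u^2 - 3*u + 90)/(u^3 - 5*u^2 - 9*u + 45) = (u - 6)/(u - 3)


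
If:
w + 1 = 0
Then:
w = -1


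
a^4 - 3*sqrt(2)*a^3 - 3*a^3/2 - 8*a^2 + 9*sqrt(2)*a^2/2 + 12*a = a*(a - 3/2)*(a - 4*sqrt(2))*(a + sqrt(2))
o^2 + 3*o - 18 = (o - 3)*(o + 6)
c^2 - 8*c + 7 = (c - 7)*(c - 1)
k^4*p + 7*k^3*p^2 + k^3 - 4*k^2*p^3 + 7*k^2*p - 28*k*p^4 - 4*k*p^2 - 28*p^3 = (k - 2*p)*(k + 2*p)*(k + 7*p)*(k*p + 1)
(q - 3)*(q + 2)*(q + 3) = q^3 + 2*q^2 - 9*q - 18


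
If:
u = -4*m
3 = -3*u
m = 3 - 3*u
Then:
No Solution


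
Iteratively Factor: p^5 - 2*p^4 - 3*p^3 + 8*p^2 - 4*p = (p - 1)*(p^4 - p^3 - 4*p^2 + 4*p) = (p - 2)*(p - 1)*(p^3 + p^2 - 2*p) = p*(p - 2)*(p - 1)*(p^2 + p - 2) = p*(p - 2)*(p - 1)^2*(p + 2)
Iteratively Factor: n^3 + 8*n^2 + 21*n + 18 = (n + 2)*(n^2 + 6*n + 9) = (n + 2)*(n + 3)*(n + 3)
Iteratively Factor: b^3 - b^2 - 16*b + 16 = (b - 4)*(b^2 + 3*b - 4) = (b - 4)*(b - 1)*(b + 4)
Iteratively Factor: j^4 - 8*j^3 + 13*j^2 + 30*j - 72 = (j - 4)*(j^3 - 4*j^2 - 3*j + 18) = (j - 4)*(j + 2)*(j^2 - 6*j + 9) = (j - 4)*(j - 3)*(j + 2)*(j - 3)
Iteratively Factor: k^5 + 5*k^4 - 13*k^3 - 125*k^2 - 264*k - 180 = (k - 5)*(k^4 + 10*k^3 + 37*k^2 + 60*k + 36) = (k - 5)*(k + 2)*(k^3 + 8*k^2 + 21*k + 18) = (k - 5)*(k + 2)*(k + 3)*(k^2 + 5*k + 6) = (k - 5)*(k + 2)*(k + 3)^2*(k + 2)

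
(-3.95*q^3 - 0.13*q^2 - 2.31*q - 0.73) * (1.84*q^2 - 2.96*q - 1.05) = -7.268*q^5 + 11.4528*q^4 + 0.2819*q^3 + 5.6309*q^2 + 4.5863*q + 0.7665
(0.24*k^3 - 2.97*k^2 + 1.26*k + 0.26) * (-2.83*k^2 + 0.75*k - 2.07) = -0.6792*k^5 + 8.5851*k^4 - 6.2901*k^3 + 6.3571*k^2 - 2.4132*k - 0.5382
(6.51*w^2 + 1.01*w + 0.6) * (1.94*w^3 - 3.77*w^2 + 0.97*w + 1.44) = 12.6294*w^5 - 22.5833*w^4 + 3.671*w^3 + 8.0921*w^2 + 2.0364*w + 0.864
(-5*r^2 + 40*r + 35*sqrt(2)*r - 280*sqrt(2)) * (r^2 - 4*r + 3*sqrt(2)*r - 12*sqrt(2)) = -5*r^4 + 20*sqrt(2)*r^3 + 60*r^3 - 240*sqrt(2)*r^2 + 50*r^2 - 2520*r + 640*sqrt(2)*r + 6720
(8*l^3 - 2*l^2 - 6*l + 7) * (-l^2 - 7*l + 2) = -8*l^5 - 54*l^4 + 36*l^3 + 31*l^2 - 61*l + 14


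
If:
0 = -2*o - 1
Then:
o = -1/2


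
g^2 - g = g*(g - 1)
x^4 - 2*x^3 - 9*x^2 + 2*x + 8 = (x - 4)*(x - 1)*(x + 1)*(x + 2)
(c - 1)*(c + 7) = c^2 + 6*c - 7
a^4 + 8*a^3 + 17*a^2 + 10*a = a*(a + 1)*(a + 2)*(a + 5)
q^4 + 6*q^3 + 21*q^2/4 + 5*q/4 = q*(q + 1/2)^2*(q + 5)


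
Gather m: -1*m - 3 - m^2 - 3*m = -m^2 - 4*m - 3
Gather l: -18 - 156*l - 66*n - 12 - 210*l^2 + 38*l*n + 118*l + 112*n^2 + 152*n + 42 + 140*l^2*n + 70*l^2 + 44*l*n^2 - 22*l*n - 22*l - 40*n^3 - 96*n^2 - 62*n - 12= l^2*(140*n - 140) + l*(44*n^2 + 16*n - 60) - 40*n^3 + 16*n^2 + 24*n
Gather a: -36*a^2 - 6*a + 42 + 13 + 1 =-36*a^2 - 6*a + 56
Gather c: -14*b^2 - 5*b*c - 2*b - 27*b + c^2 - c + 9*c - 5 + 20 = -14*b^2 - 29*b + c^2 + c*(8 - 5*b) + 15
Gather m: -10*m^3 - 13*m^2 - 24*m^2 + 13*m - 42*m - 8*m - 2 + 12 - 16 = -10*m^3 - 37*m^2 - 37*m - 6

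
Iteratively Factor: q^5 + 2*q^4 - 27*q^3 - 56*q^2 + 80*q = (q + 4)*(q^4 - 2*q^3 - 19*q^2 + 20*q) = (q + 4)^2*(q^3 - 6*q^2 + 5*q) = (q - 1)*(q + 4)^2*(q^2 - 5*q) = q*(q - 1)*(q + 4)^2*(q - 5)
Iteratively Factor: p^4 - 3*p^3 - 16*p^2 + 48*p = (p - 3)*(p^3 - 16*p) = (p - 4)*(p - 3)*(p^2 + 4*p) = p*(p - 4)*(p - 3)*(p + 4)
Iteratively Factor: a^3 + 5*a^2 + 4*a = (a + 1)*(a^2 + 4*a) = a*(a + 1)*(a + 4)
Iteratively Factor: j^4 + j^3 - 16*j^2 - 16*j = (j + 4)*(j^3 - 3*j^2 - 4*j) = (j - 4)*(j + 4)*(j^2 + j) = j*(j - 4)*(j + 4)*(j + 1)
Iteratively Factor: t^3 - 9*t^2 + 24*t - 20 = (t - 2)*(t^2 - 7*t + 10) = (t - 2)^2*(t - 5)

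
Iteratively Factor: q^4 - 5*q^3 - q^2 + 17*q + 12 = (q - 4)*(q^3 - q^2 - 5*q - 3) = (q - 4)*(q + 1)*(q^2 - 2*q - 3) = (q - 4)*(q + 1)^2*(q - 3)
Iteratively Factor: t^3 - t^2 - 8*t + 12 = (t + 3)*(t^2 - 4*t + 4) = (t - 2)*(t + 3)*(t - 2)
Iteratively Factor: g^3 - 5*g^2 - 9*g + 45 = (g + 3)*(g^2 - 8*g + 15) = (g - 5)*(g + 3)*(g - 3)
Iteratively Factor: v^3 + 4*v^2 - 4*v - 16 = (v - 2)*(v^2 + 6*v + 8) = (v - 2)*(v + 4)*(v + 2)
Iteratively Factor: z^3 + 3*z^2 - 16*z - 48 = (z + 4)*(z^2 - z - 12) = (z - 4)*(z + 4)*(z + 3)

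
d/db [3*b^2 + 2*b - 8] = 6*b + 2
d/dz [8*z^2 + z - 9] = 16*z + 1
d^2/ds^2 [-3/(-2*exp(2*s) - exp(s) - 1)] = 3*(2*(4*exp(s) + 1)^2*exp(s) - (8*exp(s) + 1)*(2*exp(2*s) + exp(s) + 1))*exp(s)/(2*exp(2*s) + exp(s) + 1)^3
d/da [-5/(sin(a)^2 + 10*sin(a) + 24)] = 10*(sin(a) + 5)*cos(a)/(sin(a)^2 + 10*sin(a) + 24)^2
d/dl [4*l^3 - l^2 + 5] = 2*l*(6*l - 1)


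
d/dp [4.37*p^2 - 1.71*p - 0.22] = 8.74*p - 1.71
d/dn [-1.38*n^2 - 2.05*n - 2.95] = -2.76*n - 2.05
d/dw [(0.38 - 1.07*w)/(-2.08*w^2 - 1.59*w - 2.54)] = (-2.2256*w^2 + 1.5808*w + 3.322)/(4.3264*w^4 + 6.6144*w^3 + 13.0945*w^2 + 8.0772*w + 6.4516)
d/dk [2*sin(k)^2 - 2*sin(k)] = 2*sin(2*k) - 2*cos(k)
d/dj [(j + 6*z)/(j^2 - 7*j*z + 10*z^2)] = (j^2 - 7*j*z + 10*z^2 - (j + 6*z)*(2*j - 7*z))/(j^2 - 7*j*z + 10*z^2)^2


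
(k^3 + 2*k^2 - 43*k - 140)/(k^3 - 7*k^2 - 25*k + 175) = (k + 4)/(k - 5)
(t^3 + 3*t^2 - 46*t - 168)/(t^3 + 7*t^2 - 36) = (t^2 - 3*t - 28)/(t^2 + t - 6)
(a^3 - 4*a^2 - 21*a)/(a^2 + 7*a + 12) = a*(a - 7)/(a + 4)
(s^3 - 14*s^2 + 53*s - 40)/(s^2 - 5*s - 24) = (s^2 - 6*s + 5)/(s + 3)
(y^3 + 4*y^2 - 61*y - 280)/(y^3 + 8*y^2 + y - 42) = (y^2 - 3*y - 40)/(y^2 + y - 6)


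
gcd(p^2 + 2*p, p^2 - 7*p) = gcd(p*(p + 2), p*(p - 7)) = p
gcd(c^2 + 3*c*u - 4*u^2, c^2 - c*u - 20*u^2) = c + 4*u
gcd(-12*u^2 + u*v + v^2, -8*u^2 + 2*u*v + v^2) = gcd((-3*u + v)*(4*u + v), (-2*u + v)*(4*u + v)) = 4*u + v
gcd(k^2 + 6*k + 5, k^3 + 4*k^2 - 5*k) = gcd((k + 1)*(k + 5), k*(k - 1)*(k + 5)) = k + 5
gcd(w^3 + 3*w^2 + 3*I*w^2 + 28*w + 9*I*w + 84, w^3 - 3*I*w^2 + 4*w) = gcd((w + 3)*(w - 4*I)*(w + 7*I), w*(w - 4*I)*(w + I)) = w - 4*I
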